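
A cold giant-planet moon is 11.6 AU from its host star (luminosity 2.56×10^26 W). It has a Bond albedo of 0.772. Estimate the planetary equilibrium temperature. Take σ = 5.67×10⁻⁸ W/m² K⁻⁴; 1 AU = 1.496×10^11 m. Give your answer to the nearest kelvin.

Orbital distance: d = 11.6 AU = 1.735×10^12 m.
Flux at the orbit: S = L/(4πd²) = 2.56×10^26/(4π·(1.74×10^12)²) = 6.765 W/m².
Averaging over the sphere, the absorbed flux is S(1−α)/4 = 0.3856 W/m².
Balancing against σT⁴: T = (0.3856/5.67×10⁻⁸)^(1/4) = 51.07 K.

51 K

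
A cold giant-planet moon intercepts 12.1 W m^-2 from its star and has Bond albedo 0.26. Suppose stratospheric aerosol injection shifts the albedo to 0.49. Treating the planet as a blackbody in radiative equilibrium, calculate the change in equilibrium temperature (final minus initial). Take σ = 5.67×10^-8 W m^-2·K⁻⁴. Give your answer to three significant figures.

Initial: T₁ = [S(1−0.26)/(4σ)]^(1/4) = 79.27 K.
Final:   T₂ = [S(1−0.49)/(4σ)]^(1/4) = 72.22 K.
ΔT = T₂ − T₁ = -7.044 K.

-7.04 kelvin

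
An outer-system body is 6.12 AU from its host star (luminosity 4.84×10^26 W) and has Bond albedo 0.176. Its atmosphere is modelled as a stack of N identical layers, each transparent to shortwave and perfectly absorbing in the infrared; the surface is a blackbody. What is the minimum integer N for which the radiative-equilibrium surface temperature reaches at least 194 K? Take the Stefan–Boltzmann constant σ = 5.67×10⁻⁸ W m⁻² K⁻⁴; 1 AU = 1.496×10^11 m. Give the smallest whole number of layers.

8

d = 6.12 × 1.496×10^11 m = 9.156×10^11 m.
S = L/(4πd²) = 45.95 W m⁻².
OLR = S(1−α)/4 = 9.465 W m⁻²; the top layer radiates at T_e = 113.7 K.
Need (N+1)T_e⁴ ≥ T_s⁴, i.e. N+1 ≥ (194/113.7)⁴ = 8.485.
Rounding up, N = 8.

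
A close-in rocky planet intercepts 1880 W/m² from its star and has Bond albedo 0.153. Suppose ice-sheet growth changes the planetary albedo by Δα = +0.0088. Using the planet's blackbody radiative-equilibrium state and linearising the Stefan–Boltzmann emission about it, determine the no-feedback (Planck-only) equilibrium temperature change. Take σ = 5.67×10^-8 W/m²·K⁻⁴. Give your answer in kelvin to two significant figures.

-0.75 K

Unperturbed T_e = [1880·(1−0.153)/(4σ)]^¼ = 289.5 K.
ΔF = −(S/4)Δα = −(1880/4)×(+0.0088) = -4.136 W/m².
The Planck feedback parameter is 4σT_e³ = 5.501 W/m²/K.
Hence the no-feedback warming is ΔF/(4σT_e³) = -0.752 K.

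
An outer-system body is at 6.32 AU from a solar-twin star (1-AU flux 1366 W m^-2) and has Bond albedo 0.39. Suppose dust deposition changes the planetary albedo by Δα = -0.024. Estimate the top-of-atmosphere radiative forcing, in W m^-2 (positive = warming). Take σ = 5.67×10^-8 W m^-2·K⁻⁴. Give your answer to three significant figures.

0.205 W m^-2

By the inverse-square law, S = 1366/6.32² = 34.20 W m^-2.
ΔF = −(S/4)Δα = −(34.20/4)×(-0.024) = 0.2052 W m^-2.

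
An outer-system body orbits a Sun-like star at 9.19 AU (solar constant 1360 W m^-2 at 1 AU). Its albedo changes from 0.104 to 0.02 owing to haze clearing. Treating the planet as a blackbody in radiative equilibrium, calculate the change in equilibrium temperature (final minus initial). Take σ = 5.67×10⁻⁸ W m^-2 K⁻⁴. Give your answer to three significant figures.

2.02 K

By the inverse-square law, S = 1360/9.19² = 16.10 W m^-2.
Initial: T₁ = [S(1−0.104)/(4σ)]^(1/4) = 89.31 K.
With α = 0.02, T₂ = 91.33 K.
Change: 91.33 − 89.31 = 2.023 K.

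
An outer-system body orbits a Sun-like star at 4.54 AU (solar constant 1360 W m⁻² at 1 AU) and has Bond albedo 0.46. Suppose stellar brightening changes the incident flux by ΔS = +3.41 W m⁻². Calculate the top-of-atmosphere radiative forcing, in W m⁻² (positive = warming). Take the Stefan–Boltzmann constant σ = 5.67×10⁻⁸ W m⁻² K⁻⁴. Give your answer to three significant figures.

0.460 W m⁻²

By the inverse-square law, S = 1360/4.54² = 65.98 W m⁻².
TOA radiative forcing: ΔF = (1−α)ΔS/4 = 0.54·(+3.41)/4 = 0.4604 W m⁻².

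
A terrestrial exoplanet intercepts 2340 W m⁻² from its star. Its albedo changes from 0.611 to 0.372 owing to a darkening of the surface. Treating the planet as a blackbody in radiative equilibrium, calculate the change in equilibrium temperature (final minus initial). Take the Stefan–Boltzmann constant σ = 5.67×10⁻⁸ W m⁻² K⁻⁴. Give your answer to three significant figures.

Initial: T₁ = [S(1−0.611)/(4σ)]^(1/4) = 251.7 K.
After:  T₂ = [2340·0.628/(4σ)]^(1/4) = 283.7 K.
Change: 283.7 − 251.7 = 32.02 K.

32.0 K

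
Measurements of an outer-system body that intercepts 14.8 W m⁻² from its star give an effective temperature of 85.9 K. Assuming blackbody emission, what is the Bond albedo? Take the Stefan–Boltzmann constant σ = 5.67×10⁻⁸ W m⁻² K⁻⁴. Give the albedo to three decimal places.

0.166

Rearranging the radiative balance, α = 1 − 4σT⁴/S.
4σT⁴ = 4·5.67×10⁻⁸·(85.9)⁴ = 12.35 W m⁻².
1−α = 12.35/14.80 = 0.8344, so α = 0.1656.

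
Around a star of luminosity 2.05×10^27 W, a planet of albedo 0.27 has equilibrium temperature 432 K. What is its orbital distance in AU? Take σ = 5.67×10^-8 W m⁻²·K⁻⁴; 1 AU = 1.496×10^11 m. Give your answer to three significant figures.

Energy balance gives S = 4σT⁴/(1−α) = 10820 W m⁻².
S = L/(4πd²) → d = √(L/4πS) = √(2.05×10^27/(4π·10820)) = 1.228×10^11 m = 0.8208 AU.

0.821 AU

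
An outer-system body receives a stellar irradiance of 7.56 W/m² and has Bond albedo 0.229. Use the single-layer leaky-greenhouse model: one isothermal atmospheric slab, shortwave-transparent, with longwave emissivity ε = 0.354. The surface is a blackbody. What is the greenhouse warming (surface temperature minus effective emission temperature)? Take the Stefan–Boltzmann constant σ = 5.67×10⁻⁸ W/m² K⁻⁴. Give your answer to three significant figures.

Effective emission temperature (TOA balance): σT_e⁴ = S(1−α)/4 = 1.457 W/m² → T_e = 71.20 K.
Surface balance with a leaky layer gives σT_s⁴ = σT_e⁴·2/(2−ε), so T_s = T_e·[2/(2−0.354)]^(1/4) = 74.75 K.
Greenhouse warming: T_s − T_e = 3.553 K.

3.55 kelvin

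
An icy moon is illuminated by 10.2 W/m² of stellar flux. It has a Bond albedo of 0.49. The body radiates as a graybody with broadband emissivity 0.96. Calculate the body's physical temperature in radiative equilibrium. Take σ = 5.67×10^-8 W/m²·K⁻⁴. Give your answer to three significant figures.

69.9 K

Averaging over the sphere, the absorbed flux is S(1−α)/4 = 1.300 W/m².
Equating to εσT⁴ with ε = 0.96: T = (1.300/0.96σ)^(1/4) = 69.91 K.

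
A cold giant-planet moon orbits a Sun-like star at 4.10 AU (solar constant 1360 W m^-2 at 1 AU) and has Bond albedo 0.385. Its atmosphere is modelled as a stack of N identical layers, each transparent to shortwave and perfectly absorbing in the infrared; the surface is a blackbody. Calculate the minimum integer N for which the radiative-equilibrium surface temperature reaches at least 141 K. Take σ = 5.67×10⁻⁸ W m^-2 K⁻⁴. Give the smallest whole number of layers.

Flux at the orbit: S = 1360/(4.10)² = 80.90 W m^-2.
Top-of-atmosphere balance: σT_e⁴ = S(1−α)/4 = 12.44 W m^-2 → T_e = 121.7 K.
T_s = (N+1)^(1/4)·T_e ≥ 141 K requires N+1 ≥ (T_s/T_e)⁴ = (141/121.7)⁴ = 1.802.
Rounding up, N = 1.

1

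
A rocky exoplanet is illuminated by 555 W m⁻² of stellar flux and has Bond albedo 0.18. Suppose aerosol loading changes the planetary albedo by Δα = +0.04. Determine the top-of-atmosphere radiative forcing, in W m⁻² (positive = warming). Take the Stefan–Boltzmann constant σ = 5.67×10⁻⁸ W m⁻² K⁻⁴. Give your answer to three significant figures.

The change in absorbed flux is Δ[S(1−α)/4] = −SΔα/4 = -5.550 W m⁻².

-5.55 W m⁻²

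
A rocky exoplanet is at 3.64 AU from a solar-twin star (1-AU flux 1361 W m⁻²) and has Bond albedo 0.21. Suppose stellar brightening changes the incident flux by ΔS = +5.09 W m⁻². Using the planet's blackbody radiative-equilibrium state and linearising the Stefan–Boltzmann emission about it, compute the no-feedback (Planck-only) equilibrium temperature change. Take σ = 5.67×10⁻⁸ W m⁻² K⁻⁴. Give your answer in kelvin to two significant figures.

By the inverse-square law, S = 1361/3.64² = 102.7 W m⁻².
Reference equilibrium: T_e = [S(1−α)/(4σ)]^(1/4) = 137.5 K.
ΔF = Δ[S(1−α)]/4 = (1−0.21)·+5.09/4 = 1.005 W m⁻².
The Planck feedback parameter is 4σT_e³ = 0.5900 W m⁻²/K.
ΔT₀ = ΔF/λ_P = 1.005/0.5900 = 1.70 K.

1.7 kelvin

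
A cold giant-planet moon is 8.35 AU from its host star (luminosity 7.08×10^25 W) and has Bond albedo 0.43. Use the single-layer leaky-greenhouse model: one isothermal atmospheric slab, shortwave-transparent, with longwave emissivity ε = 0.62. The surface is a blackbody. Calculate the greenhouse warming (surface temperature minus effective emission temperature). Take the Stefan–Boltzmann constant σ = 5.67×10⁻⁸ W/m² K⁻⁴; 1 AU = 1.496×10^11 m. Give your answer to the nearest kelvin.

5 K

d = 8.35 × 1.496×10^11 m = 1.249×10^12 m.
Flux at the orbit: S = L/(4πd²) = 7.08×10^25/(4π·(1.25×10^12)²) = 3.611 W/m².
The planet radiates to space at T_e = [S(1−α)/(4σ)]^(1/4) = 54.89 K.
The surface balance (absorbed SW + ε·downward IR = σT_s⁴) with T_a⁴ = T_s⁴/2 reduces to T_s = T_e·[2/(2−ε)]^¼ = 60.22 K.
T_s − T_e = 60.22 − 54.89 = 5.335 K.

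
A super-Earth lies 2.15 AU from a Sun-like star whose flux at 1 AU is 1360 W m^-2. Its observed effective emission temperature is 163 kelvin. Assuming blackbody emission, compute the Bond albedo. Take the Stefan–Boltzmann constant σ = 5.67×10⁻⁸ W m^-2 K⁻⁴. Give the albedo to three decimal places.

Irradiance scales as 1/d², so S = 1360 W m^-2 × (1/2.15)² = 294.2 W m^-2.
Rearranging the radiative balance, α = 1 − 4σT⁴/S.
4σT⁴ = 4·5.67×10⁻⁸·(163)⁴ = 160.1 W m^-2.
Hence α = 1 − 160.1/294.2 = 0.4558.

0.456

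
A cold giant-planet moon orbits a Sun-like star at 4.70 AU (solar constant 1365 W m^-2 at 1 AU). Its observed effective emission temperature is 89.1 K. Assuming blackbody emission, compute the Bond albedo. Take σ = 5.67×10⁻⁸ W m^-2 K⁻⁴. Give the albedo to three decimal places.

0.769

By the inverse-square law, S = 1365/4.70² = 61.79 W m^-2.
Energy balance: S(1−α)/4 = σT⁴, so 1−α = 4σT⁴/S.
σT⁴ = 3.574 W m^-2, so 4σT⁴ = 14.29 W m^-2.
Hence α = 1 − 14.29/61.79 = 0.7687.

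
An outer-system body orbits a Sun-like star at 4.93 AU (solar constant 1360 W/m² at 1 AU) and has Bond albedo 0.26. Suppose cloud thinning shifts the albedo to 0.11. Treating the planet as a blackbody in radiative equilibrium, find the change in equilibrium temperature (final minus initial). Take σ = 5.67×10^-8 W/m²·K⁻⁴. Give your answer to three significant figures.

By the inverse-square law, S = 1360/4.93² = 55.96 W/m².
Before: T₁ = [55.96·0.74/(4σ)]^(1/4) = 116.2 K.
After:  T₂ = [55.96·0.89/(4σ)]^(1/4) = 121.7 K.
Change: 121.7 − 116.2 = 5.489 K.

5.49 kelvin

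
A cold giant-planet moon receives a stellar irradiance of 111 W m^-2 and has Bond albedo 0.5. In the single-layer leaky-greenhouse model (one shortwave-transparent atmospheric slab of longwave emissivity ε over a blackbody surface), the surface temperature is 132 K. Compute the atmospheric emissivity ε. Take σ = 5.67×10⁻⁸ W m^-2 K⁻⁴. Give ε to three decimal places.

Effective temperature: T_e = [S(1−α)/(4σ)]^(1/4) = 125.1 K.
Inverting T_s⁴ = 2T_e⁴/(2−ε): (T_e/T_s)⁴ = 0.8060, so ε = 2(1 − 0.8060) = 0.3879.

0.388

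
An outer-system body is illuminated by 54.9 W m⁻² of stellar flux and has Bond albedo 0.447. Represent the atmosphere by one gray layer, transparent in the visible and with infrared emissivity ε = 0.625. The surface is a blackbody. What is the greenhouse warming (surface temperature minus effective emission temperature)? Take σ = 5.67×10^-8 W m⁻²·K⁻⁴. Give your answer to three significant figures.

At the top of the atmosphere, σT_e⁴ = S(1−α)/4 = 7.590 W m⁻², giving T_e = 107.6 K.
The surface balance (absorbed SW + ε·downward IR = σT_s⁴) with T_a⁴ = T_s⁴/2 reduces to T_s = T_e·[2/(2−ε)]^¼ = 118.1 K.
Greenhouse warming: T_s − T_e = 10.56 K.

10.6 K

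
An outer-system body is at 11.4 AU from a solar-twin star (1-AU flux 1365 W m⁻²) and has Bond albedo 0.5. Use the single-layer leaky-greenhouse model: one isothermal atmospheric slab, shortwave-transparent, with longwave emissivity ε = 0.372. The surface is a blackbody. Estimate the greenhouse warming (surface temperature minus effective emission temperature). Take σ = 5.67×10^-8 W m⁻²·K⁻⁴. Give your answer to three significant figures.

Irradiance scales as 1/d², so S = 1365 W m⁻² × (1/11.4)² = 10.50 W m⁻².
At the top of the atmosphere, σT_e⁴ = S(1−α)/4 = 1.313 W m⁻², giving T_e = 69.37 K.
For a single slab of emissivity ε, T_s⁴ = 2T_e⁴/(2−ε); thus T_s = 69.37·(1.229)^(1/4) = 73.03 K.
The atmosphere warms the surface by 3.662 K.

3.66 K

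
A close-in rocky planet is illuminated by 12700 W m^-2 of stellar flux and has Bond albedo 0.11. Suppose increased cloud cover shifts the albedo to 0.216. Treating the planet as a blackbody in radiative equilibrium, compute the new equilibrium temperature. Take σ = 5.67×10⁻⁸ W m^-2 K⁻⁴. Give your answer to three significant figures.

458 K

T₂ = [S(1−α₂)/(4σ)]^(1/4) = [12700·0.784/(4σ)]^(1/4) = 457.7 K.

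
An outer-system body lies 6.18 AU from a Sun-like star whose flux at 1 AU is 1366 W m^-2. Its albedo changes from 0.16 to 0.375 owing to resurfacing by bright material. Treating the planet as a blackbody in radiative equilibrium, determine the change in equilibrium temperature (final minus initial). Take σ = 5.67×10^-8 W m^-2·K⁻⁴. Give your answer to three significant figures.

By the inverse-square law, S = 1366/6.18² = 35.77 W m^-2.
Before: T₁ = [35.77·0.84/(4σ)]^(1/4) = 107.3 K.
After:  T₂ = [35.77·0.625/(4σ)]^(1/4) = 99.64 K.
Change: 99.64 − 107.3 = -7.644 K.

-7.64 K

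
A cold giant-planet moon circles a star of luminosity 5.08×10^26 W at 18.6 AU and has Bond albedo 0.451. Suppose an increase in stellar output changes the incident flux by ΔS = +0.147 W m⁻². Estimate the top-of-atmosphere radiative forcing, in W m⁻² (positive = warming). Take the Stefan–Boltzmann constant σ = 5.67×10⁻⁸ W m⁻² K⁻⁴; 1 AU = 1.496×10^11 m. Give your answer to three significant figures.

Orbital distance: d = 18.6 AU = 2.783×10^12 m.
Flux at the orbit: S = L/(4πd²) = 5.08×10^26/(4π·(2.78×10^12)²) = 5.221 W m⁻².
Only a fraction (1−α) is absorbed and it's spread over 4πR², so ΔF = (1−α)ΔS/4 = 0.02018 W m⁻².

0.0202 W m⁻²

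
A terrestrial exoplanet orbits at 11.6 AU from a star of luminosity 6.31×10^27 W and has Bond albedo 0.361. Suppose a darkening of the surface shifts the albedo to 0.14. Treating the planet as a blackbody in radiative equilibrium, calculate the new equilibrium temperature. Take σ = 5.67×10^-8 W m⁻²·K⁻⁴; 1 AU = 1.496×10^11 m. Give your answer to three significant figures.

159 K

d = 11.6 × 1.496×10^11 m = 1.735×10^12 m.
S = L/(4πd²) = 166.7 W m⁻².
New equilibrium: T₂ = [(1−0.14)·166.7/(4σ)]^(1/4) = 158.6 K.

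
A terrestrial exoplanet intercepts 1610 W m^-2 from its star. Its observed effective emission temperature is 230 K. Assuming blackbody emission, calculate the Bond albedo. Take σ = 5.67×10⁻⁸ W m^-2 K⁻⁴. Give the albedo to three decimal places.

From σT⁴ = S(1−α)/4 we invert for α: 1−α = 4σT⁴/S.
4σT⁴ = 4·5.67×10⁻⁸·(230)⁴ = 634.7 W m^-2.
1−α = 634.7/1610 = 0.3942, so α = 0.6058.

0.606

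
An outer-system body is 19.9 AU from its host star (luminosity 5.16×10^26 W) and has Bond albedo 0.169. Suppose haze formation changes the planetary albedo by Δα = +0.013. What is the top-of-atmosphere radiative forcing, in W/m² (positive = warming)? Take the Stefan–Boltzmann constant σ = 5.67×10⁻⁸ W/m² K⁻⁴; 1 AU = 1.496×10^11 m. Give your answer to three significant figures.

d = 19.9 × 1.496×10^11 m = 2.977×10^12 m.
S = L/(4πd²) = 4.633 W/m².
TOA radiative forcing: ΔF = −S·Δα/4 = −4.633·(+0.013)/4 = -0.01506 W/m².

-0.0151 W/m²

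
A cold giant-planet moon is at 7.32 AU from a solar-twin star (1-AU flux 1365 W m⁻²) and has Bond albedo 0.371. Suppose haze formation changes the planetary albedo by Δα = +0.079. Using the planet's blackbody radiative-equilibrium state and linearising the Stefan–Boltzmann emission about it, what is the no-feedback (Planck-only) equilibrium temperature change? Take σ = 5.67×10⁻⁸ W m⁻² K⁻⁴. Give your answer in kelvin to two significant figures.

By the inverse-square law, S = 1365/7.32² = 25.47 W m⁻².
The baseline emission temperature is T_e = 91.68 K.
The change in absorbed flux is Δ[S(1−α)/4] = −SΔα/4 = -0.5031 W m⁻².
Planck response: λ_P = 4σT_e³ = 4·5.67×10⁻⁸·(91.68)³ = 0.1748 W m⁻²/K.
ΔT₀ = ΔF/λ_P = -0.5031/0.1748 = -2.88 K.

-2.9 kelvin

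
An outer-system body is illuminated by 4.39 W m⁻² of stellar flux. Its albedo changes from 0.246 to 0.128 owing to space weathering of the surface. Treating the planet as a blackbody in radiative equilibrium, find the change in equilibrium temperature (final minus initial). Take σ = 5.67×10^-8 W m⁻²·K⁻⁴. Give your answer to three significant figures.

Before: T₁ = [4.390·0.754/(4σ)]^(1/4) = 61.81 K.
After:  T₂ = [4.390·0.872/(4σ)]^(1/4) = 64.10 K.
ΔT = T₂ − T₁ = 2.288 K.

2.29 kelvin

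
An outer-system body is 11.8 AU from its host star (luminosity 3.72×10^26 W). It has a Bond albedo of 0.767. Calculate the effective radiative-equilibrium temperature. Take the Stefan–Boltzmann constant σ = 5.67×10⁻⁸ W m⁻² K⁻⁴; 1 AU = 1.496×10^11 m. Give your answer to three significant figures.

d = 11.8 × 1.496×10^11 m = 1.765×10^12 m.
Spreading L over a sphere of radius d: S = 3.72×10^26/(4π·1.77×10^12²) = 9.500 W m⁻².
Averaging over the sphere, the absorbed flux is S(1−α)/4 = 0.5534 W m⁻².
Balancing against σT⁴: T = (0.5534/5.67×10⁻⁸)^(1/4) = 55.89 K.

55.9 kelvin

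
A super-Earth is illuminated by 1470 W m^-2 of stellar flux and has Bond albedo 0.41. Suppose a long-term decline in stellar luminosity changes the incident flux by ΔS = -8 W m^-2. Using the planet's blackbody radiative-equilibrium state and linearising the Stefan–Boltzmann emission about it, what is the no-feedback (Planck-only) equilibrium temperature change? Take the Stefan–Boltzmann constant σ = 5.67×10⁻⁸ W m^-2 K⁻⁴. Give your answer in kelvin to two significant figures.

-0.34 K

Reference equilibrium: T_e = [S(1−α)/(4σ)]^(1/4) = 248.7 K.
TOA radiative forcing: ΔF = (1−α)ΔS/4 = 0.59·(-8)/4 = -1.180 W m^-2.
Planck response: λ_P = 4σT_e³ = 4·5.67×10⁻⁸·(248.7)³ = 3.488 W m^-2/K.
So ΔT₀ = -1.180/3.488 = -0.338 K.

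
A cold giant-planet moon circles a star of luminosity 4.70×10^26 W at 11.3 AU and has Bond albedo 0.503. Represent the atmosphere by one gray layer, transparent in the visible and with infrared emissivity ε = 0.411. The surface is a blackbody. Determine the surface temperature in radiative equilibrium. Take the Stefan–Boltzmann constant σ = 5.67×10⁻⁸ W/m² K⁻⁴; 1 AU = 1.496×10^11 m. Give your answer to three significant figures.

77.5 K

Orbital distance: d = 11.3 AU = 1.690×10^12 m.
S = L/(4πd²) = 13.09 W/m².
At the top of the atmosphere, σT_e⁴ = S(1−α)/4 = 1.626 W/m², giving T_e = 73.18 K.
Surface balance with a leaky layer gives σT_s⁴ = σT_e⁴·2/(2−ε), so T_s = T_e·[2/(2−0.411)]^(1/4) = 77.51 K.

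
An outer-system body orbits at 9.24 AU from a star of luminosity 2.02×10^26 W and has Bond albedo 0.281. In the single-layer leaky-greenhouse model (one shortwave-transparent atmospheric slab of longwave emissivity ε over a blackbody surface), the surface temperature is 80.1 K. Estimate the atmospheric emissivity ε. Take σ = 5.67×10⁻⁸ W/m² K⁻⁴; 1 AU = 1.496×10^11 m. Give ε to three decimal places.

0.704

d = 9.24 × 1.496×10^11 m = 1.382×10^12 m.
Spreading L over a sphere of radius d: S = 2.02×10^26/(4π·1.38×10^12²) = 8.413 W/m².
First, T_e = [8.413·(1−0.281)/(4σ)]^(1/4) = 71.86 K.
Since (2−ε)/2 = (T_e/T_s)⁴ = 0.6479, ε = 0.7043.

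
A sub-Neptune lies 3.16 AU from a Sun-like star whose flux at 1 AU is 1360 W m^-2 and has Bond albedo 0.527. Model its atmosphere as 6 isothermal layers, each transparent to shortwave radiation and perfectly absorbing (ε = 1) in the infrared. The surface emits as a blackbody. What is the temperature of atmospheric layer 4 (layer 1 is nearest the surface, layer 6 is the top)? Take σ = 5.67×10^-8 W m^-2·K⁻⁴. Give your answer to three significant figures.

Irradiance scales as 1/d², so S = 1360 W m^-2 × (1/3.16)² = 136.2 W m^-2.
Top-of-atmosphere balance: σT_e⁴ = S(1−α)/4 = 16.11 W m^-2 → T_e = 129.8 K.
In the N-layer model, layer k (counted from the surface) has T_k = (N+1−k)^(1/4)·T_e.
T_4 = (3)^(1/4)·129.8 = 170.9 K.

171 kelvin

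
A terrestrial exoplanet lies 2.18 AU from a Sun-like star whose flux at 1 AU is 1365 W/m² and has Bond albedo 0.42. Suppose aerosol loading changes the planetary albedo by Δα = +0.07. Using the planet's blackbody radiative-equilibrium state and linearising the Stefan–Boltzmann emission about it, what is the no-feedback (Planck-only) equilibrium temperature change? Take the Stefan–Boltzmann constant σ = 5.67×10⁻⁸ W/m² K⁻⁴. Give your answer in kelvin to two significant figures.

-5.0 K

Flux at the orbit: S = 1365/(2.18)² = 287.2 W/m².
Reference equilibrium: T_e = [S(1−α)/(4σ)]^(1/4) = 164.6 K.
The change in absorbed flux is Δ[S(1−α)/4] = −SΔα/4 = -5.026 W/m².
Linearising σT⁴ gives d(σT⁴)/dT = 4σT_e³ = 1.012 W/m² per K.
Hence the no-feedback warming is ΔF/(4σT_e³) = -4.97 K.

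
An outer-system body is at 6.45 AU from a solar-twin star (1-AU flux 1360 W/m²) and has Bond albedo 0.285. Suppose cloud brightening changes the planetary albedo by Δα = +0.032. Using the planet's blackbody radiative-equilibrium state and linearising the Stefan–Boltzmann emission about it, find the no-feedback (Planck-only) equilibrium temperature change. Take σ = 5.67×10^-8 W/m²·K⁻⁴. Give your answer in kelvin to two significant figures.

Irradiance scales as 1/d², so S = 1360 W/m² × (1/6.45)² = 32.69 W/m².
Unperturbed T_e = [32.69·(1−0.285)/(4σ)]^¼ = 100.8 K.
TOA radiative forcing: ΔF = −S·Δα/4 = −32.69·(+0.032)/4 = -0.2615 W/m².
Planck response: λ_P = 4σT_e³ = 4·5.67×10⁻⁸·(100.8)³ = 0.2320 W/m²/K.
Hence the no-feedback warming is ΔF/(4σT_e³) = -1.13 K.

-1.1 K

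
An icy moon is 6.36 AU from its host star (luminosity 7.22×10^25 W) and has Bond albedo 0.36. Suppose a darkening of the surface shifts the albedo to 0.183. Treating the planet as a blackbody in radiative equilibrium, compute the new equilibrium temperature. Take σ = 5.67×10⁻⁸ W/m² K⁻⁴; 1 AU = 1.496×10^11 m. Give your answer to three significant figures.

d = 6.36 × 1.496×10^11 m = 9.515×10^11 m.
Flux at the orbit: S = L/(4πd²) = 7.22×10^25/(4π·(9.51×10^11)²) = 6.347 W/m².
T₂ = [S(1−α₂)/(4σ)]^(1/4) = [6.347·0.817/(4σ)]^(1/4) = 69.15 K.

69.1 kelvin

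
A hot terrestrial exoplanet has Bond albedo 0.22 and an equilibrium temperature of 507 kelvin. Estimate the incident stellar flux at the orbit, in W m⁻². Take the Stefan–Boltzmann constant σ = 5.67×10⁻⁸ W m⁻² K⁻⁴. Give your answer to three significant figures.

From S(1−α)/4 = σT⁴: S = 4σT⁴/(1−α).
The emitted flux is σT⁴ = 3746 W m⁻².
So S = 4×3746/(1−0.22) = 19210 W m⁻².

19200 W m⁻²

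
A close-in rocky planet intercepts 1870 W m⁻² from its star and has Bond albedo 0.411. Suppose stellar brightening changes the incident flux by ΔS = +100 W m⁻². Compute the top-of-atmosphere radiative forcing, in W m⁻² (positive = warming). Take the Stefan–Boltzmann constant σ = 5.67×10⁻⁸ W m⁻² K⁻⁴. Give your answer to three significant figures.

14.7 W m⁻²

ΔF = Δ[S(1−α)]/4 = (1−0.411)·+100/4 = 14.72 W m⁻².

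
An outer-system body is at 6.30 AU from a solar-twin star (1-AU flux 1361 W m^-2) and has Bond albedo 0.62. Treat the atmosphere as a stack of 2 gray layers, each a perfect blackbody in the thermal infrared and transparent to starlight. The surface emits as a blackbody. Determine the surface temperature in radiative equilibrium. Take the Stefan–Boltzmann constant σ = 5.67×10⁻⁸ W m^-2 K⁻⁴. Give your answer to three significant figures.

Irradiance scales as 1/d², so S = 1361 W m^-2 × (1/6.30)² = 34.29 W m^-2.
The effective emission temperature is T_e = [S(1−α)/(4σ)]^¼ = 87.06 K.
With N = 2 opaque layers, T_s = (N+1)^(1/4)·T_e = 3^(1/4)·87.06 = 114.6 K.

115 K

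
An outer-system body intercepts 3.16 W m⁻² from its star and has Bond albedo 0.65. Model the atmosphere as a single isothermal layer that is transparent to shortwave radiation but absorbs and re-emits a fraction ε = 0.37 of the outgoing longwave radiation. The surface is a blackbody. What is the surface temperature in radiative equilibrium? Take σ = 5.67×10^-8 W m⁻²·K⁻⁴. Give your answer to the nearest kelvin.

49 kelvin

At the top of the atmosphere, σT_e⁴ = S(1−α)/4 = 0.2765 W m⁻², giving T_e = 46.99 K.
For a single slab of emissivity ε, T_s⁴ = 2T_e⁴/(2−ε); thus T_s = 46.99·(1.227)^(1/4) = 49.46 K.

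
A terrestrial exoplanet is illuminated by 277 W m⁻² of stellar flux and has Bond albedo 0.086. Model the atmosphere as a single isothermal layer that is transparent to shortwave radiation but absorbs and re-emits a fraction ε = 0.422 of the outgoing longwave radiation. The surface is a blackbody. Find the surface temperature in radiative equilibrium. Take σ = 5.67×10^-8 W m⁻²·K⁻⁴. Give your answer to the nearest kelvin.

194 kelvin

At the top of the atmosphere, σT_e⁴ = S(1−α)/4 = 63.29 W m⁻², giving T_e = 182.8 K.
The surface balance (absorbed SW + ε·downward IR = σT_s⁴) with T_a⁴ = T_s⁴/2 reduces to T_s = T_e·[2/(2−ε)]^¼ = 193.9 K.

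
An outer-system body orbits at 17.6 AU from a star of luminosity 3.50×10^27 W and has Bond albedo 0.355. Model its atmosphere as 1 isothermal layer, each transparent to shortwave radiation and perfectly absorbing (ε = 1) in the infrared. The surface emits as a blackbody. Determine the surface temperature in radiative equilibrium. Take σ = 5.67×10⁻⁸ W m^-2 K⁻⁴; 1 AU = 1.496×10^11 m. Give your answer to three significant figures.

Orbital distance: d = 17.6 AU = 2.633×10^12 m.
S = L/(4πd²) = 40.18 W m^-2.
The effective emission temperature is T_e = [S(1−α)/(4σ)]^¼ = 103.4 K.
With N = 1 opaque layers, T_s = (N+1)^(1/4)·T_e = 2^(1/4)·103.4 = 123.0 K.

123 kelvin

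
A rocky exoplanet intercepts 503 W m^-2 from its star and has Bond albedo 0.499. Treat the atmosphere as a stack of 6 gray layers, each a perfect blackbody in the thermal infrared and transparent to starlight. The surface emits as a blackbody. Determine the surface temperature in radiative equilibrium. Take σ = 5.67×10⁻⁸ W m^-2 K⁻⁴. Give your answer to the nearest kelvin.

297 K

The effective emission temperature is T_e = [S(1−α)/(4σ)]^¼ = 182.6 K.
With N = 6 opaque layers, T_s = (N+1)^(1/4)·T_e = 7^(1/4)·182.6 = 297.0 K.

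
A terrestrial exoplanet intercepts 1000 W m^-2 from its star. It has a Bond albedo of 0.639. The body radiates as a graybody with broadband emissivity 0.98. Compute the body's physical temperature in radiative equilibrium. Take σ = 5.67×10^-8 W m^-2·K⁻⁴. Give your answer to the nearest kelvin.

201 K

Absorbed flux (global mean): S(1−α)/4 = 1000·0.361/4 = 90.25 W m^-2.
Radiative balance εσT⁴ = 90.25 gives T = [90.25/(0.98·σ)]^(1/4) = 200.8 K.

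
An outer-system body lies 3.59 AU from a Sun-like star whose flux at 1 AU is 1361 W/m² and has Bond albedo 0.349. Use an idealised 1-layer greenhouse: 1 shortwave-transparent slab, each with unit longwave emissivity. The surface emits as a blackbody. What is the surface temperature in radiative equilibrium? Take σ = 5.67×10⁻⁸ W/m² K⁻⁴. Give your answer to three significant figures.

Irradiance scales as 1/d², so S = 1361 W/m² × (1/3.59)² = 105.6 W/m².
OLR = S(1−α)/4 = 17.19 W/m²; the top layer radiates at T_e = 131.9 K.
With N = 1 opaque layers, T_s = (N+1)^(1/4)·T_e = 2^(1/4)·131.9 = 156.9 K.

157 kelvin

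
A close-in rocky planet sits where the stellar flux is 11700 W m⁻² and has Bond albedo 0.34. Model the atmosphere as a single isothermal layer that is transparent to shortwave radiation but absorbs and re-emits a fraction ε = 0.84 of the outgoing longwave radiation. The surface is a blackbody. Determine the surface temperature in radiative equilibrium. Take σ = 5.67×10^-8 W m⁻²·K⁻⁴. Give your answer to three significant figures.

492 K

Effective emission temperature (TOA balance): σT_e⁴ = S(1−α)/4 = 1930 W m⁻² → T_e = 429.6 K.
The surface balance (absorbed SW + ε·downward IR = σT_s⁴) with T_a⁴ = T_s⁴/2 reduces to T_s = T_e·[2/(2−ε)]^¼ = 492.2 K.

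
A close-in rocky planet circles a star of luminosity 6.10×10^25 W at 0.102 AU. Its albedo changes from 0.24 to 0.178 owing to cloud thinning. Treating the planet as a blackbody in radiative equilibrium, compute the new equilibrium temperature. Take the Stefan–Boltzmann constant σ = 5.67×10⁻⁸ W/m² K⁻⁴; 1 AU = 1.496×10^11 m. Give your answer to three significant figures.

Orbital distance: d = 0.102 AU = 1.526×10^10 m.
S = L/(4πd²) = 20850 W/m².
New equilibrium: T₂ = [(1−0.178)·20850/(4σ)]^(1/4) = 524.3 K.

524 kelvin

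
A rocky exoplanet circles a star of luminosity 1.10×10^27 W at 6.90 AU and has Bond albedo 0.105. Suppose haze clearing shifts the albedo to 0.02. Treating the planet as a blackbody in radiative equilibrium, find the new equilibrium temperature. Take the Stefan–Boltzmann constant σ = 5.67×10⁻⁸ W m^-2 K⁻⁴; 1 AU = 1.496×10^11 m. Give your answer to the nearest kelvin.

137 kelvin

d = 6.90 × 1.496×10^11 m = 1.032×10^12 m.
S = L/(4πd²) = 82.15 W m^-2.
With the new albedo, S(1−α₂)/4 = 20.13 W m^-2, so T₂ = 137.3 K.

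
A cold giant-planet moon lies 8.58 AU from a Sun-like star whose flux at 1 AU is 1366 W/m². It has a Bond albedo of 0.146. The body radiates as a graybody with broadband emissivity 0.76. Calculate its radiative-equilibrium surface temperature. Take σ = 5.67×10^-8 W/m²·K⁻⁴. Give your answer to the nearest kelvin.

98 kelvin

By the inverse-square law, S = 1366/8.58² = 18.56 W/m².
Averaging over the sphere, the absorbed flux is S(1−α)/4 = 3.962 W/m².
Radiative balance εσT⁴ = 3.962 gives T = [3.962/(0.76·σ)]^(1/4) = 97.92 K.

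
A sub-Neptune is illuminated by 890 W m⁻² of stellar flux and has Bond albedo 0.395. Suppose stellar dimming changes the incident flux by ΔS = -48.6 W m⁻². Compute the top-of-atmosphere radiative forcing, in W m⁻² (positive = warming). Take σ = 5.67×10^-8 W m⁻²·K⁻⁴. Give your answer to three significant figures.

-7.35 W m⁻²

Only a fraction (1−α) is absorbed and it's spread over 4πR², so ΔF = (1−α)ΔS/4 = -7.351 W m⁻².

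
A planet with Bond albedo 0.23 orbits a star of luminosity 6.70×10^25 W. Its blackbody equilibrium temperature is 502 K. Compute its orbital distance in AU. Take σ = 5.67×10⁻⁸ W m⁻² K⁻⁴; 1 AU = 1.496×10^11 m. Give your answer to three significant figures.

0.113 AU

Required flux: S = 4σT⁴/(1−α) = 18710 W m⁻².
S = L/(4πd²) → d = √(L/4πS) = √(6.70×10^25/(4π·18710)) = 1.688×10^10 m = 0.1129 AU.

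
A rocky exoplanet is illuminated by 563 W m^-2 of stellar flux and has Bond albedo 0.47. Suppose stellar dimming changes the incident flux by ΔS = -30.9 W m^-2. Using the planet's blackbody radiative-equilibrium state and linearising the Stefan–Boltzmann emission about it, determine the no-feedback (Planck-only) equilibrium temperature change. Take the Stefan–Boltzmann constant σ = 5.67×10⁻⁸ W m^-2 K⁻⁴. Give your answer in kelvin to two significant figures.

Reference equilibrium: T_e = [S(1−α)/(4σ)]^(1/4) = 190.5 K.
ΔF = Δ[S(1−α)]/4 = (1−0.47)·-30.9/4 = -4.094 W m^-2.
Linearising σT⁴ gives d(σT⁴)/dT = 4σT_e³ = 1.567 W m^-2 per K.
Hence the no-feedback warming is ΔF/(4σT_e³) = -2.61 K.

-2.6 kelvin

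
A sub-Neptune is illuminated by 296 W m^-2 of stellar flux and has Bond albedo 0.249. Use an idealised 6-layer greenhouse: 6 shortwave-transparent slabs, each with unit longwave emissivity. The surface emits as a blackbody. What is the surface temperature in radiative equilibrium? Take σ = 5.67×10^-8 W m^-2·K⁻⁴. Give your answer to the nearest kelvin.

OLR = S(1−α)/4 = 55.57 W m^-2; the top layer radiates at T_e = 176.9 K.
With N = 6 opaque layers, T_s = (N+1)^(1/4)·T_e = 7^(1/4)·176.9 = 287.8 K.

288 K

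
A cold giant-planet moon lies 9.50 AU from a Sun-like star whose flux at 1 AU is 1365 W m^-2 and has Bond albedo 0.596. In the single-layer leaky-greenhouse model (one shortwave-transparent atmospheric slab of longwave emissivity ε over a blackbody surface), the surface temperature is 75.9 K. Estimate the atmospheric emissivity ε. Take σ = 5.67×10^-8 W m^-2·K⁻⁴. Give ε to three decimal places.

Flux at the orbit: S = 1365/(9.50)² = 15.12 W m^-2.
Effective temperature: T_e = [S(1−α)/(4σ)]^(1/4) = 72.05 K.
Inverting T_s⁴ = 2T_e⁴/(2−ε): (T_e/T_s)⁴ = 0.8118, so ε = 2(1 − 0.8118) = 0.3764.

0.376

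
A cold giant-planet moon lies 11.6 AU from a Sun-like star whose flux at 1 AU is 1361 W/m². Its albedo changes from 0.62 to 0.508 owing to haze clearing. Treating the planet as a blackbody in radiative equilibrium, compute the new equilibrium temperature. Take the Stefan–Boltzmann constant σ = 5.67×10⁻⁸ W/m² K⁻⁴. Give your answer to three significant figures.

By the inverse-square law, S = 1361/11.6² = 10.11 W/m².
T₂ = [S(1−α₂)/(4σ)]^(1/4) = [10.11·0.492/(4σ)]^(1/4) = 68.44 K.

68.4 K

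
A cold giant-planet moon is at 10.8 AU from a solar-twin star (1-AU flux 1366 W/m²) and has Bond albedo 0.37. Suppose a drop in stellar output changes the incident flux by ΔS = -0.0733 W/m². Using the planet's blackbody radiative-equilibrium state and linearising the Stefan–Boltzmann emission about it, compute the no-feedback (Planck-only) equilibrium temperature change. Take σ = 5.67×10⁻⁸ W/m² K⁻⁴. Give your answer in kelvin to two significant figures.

By the inverse-square law, S = 1366/10.8² = 11.71 W/m².
Reference equilibrium: T_e = [S(1−α)/(4σ)]^(1/4) = 75.52 K.
TOA radiative forcing: ΔF = (1−α)ΔS/4 = 0.63·(-0.0733)/4 = -0.01154 W/m².
The Planck feedback parameter is 4σT_e³ = 0.09769 W/m²/K.
So ΔT₀ = -0.01154/0.09769 = -0.118 K.

-0.12 K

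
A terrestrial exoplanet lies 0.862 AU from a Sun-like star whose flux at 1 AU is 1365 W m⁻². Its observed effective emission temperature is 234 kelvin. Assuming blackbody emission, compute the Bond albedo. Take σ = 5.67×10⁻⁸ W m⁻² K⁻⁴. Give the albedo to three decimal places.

0.630

Irradiance scales as 1/d², so S = 1365 W m⁻² × (1/0.862)² = 1837 W m⁻².
Rearranging the radiative balance, α = 1 − 4σT⁴/S.
4σT⁴ = 4·5.67×10⁻⁸·(234)⁴ = 680.0 W m⁻².
1−α = 680.0/1837 = 0.3702, so α = 0.6298.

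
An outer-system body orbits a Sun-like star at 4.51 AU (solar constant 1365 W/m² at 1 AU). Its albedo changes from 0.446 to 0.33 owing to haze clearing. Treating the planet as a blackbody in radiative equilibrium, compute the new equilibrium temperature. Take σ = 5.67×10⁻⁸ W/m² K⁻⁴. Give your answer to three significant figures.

Flux at the orbit: S = 1365/(4.51)² = 67.11 W/m².
T₂ = [S(1−α₂)/(4σ)]^(1/4) = [67.11·0.67/(4σ)]^(1/4) = 118.7 K.

119 K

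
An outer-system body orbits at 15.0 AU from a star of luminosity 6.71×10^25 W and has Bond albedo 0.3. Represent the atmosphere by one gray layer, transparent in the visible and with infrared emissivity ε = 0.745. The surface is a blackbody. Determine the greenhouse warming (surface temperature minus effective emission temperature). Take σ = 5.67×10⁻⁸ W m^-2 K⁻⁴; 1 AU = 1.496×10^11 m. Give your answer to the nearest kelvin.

5 kelvin

Orbital distance: d = 15.0 AU = 2.244×10^12 m.
Flux at the orbit: S = L/(4πd²) = 6.71×10^25/(4π·(2.24×10^12)²) = 1.060 W m^-2.
The planet radiates to space at T_e = [S(1−α)/(4σ)]^(1/4) = 42.53 K.
Surface balance with a leaky layer gives σT_s⁴ = σT_e⁴·2/(2−ε), so T_s = T_e·[2/(2−0.745)]^(1/4) = 47.79 K.
The atmosphere warms the surface by 5.255 K.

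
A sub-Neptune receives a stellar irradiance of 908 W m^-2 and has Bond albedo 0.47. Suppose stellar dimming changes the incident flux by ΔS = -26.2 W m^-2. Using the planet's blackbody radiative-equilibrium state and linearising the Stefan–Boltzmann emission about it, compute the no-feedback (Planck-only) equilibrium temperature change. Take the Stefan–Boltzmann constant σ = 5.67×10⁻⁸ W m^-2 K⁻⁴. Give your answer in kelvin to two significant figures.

Reference equilibrium: T_e = [S(1−α)/(4σ)]^(1/4) = 214.6 K.
ΔF = Δ[S(1−α)]/4 = (1−0.47)·-26.2/4 = -3.472 W m^-2.
The Planck feedback parameter is 4σT_e³ = 2.242 W m^-2/K.
So ΔT₀ = -3.472/2.242 = -1.55 K.

-1.5 kelvin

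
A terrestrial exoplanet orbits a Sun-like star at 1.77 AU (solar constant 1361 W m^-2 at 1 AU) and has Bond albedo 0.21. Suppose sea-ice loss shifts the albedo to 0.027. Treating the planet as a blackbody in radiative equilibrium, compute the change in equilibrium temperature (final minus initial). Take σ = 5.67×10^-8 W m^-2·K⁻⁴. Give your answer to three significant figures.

10.5 kelvin

Flux at the orbit: S = 1361/(1.77)² = 434.4 W m^-2.
With α = 0.21, T₁ = 197.2 K.
With α = 0.027, T₂ = 207.8 K.
Change: 207.8 − 197.2 = 10.55 K.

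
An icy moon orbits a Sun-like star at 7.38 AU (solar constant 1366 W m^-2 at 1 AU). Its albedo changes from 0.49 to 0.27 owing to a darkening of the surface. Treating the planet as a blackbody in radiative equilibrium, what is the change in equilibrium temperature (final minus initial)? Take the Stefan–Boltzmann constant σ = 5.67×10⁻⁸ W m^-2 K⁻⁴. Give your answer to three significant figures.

8.13 kelvin

Irradiance scales as 1/d², so S = 1366 W m^-2 × (1/7.38)² = 25.08 W m^-2.
Initial: T₁ = [S(1−0.49)/(4σ)]^(1/4) = 86.66 K.
Final:   T₂ = [S(1−0.27)/(4σ)]^(1/4) = 94.79 K.
ΔT = T₂ − T₁ = 8.129 K.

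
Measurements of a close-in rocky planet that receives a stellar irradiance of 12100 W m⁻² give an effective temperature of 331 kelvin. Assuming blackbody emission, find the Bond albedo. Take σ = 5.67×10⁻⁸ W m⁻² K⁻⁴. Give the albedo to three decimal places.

Energy balance: S(1−α)/4 = σT⁴, so 1−α = 4σT⁴/S.
σT⁴ = 680.6 W m⁻², so 4σT⁴ = 2722 W m⁻².
1−α = 2722/12100 = 0.2250, so α = 0.7750.

0.775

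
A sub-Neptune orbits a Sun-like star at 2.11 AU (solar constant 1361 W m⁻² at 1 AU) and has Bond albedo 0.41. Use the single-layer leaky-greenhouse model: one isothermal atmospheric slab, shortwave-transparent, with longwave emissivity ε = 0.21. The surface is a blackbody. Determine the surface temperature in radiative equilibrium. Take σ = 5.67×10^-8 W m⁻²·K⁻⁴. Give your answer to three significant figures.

Irradiance scales as 1/d², so S = 1361 W m⁻² × (1/2.11)² = 305.7 W m⁻².
The planet radiates to space at T_e = [S(1−α)/(4σ)]^(1/4) = 167.9 K.
For a single slab of emissivity ε, T_s⁴ = 2T_e⁴/(2−ε); thus T_s = 167.9·(1.117)^(1/4) = 172.7 K.

173 K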